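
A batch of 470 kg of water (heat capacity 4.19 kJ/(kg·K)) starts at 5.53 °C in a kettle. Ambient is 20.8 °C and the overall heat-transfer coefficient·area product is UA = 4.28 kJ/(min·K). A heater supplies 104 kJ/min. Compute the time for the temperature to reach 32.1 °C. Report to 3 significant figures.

Lumped-capacitance energy balance: M c_p dT/dt = UA(T_amb − T) + Q̇.
τ = M c_p/UA = 460.12 min; T_ss = T_amb + Q̇/UA = 20.8 + 104/4.28 = 45.099 °C.
T(t) = T_ss + (T₀ − T_ss)e^(−t/τ); set T = 32.1:
t = −τ ln[(T − T_ss)/(T₀ − T_ss)] = −460.12 · ln(0.32852) = 512.19 min.

512 min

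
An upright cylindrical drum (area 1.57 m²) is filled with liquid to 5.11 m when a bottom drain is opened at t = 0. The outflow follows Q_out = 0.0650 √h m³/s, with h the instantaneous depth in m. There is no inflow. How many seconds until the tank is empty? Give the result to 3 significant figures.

109 s

A dh/dt = −Q_out = −0.0650 √h.
Separate and integrate: 2(√h − √h₀) = −(0.0650/A) t.
Set h = 0: 2√h₀ = (0.0650/A) t_empty ⇒ t_empty = 2A√h₀/0.0650.
t_empty = 2·1.57·√5.11/0.0650 = 3.1400·2.2605/0.0650 = 109.20 s.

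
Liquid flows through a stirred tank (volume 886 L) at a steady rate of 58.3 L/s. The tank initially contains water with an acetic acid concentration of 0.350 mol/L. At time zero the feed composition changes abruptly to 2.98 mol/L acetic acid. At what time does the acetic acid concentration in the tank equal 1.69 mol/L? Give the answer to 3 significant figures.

Transient balance on the dissolved component: V dC/dt = Q(C_in − C), so τ = V/Q = 15.197 s.
C(t) = C_in + (C₀ − C_in) e^(−t/τ). Set C = 1.69 and solve for t:
e^(−t/τ) = (C − C_in)/(C₀ − C_in) = (1.69 − 2.98)/(0.350 − 2.98) = 0.49049
t = −τ ln(…) = 15.197 × 0.71234 = 10.826 s.

10.8 s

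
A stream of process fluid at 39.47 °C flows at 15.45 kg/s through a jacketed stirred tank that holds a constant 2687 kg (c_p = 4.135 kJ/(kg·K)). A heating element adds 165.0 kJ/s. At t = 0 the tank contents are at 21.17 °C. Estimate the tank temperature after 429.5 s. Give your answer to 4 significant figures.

40.29 °C

Heat balance on the well-mixed liquid: M c_p dT/dt = ṁ c_p (T_in − T) + 165.0.
Rearrange: dT/dt = (T_ss − T)/τ with τ = M/ṁ = 173.916 s and T_ss = T_in + Q̇/(ṁ c_p) = 42.0527 °C.
This is linear first-order; T(t) = T_ss + (T₀ − T_ss) e^(−t/τ).
T(429.5) = 42.0527 + (-20.8827)·e^(−429.5/173.916) = 42.0527 + (-20.8827)·0.0846200 = 40.2856 °C.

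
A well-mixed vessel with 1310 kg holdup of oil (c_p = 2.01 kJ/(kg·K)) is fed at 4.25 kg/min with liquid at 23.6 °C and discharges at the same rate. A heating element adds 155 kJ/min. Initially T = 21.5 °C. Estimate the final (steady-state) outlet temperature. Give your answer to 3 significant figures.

41.7 °C

Unsteady energy balance on the tank contents: M c_p dT/dt = ṁ c_p (T_in − T) + 155.
At steady state dT/dt = 0 ⇒ T_ss = T_in + Q̇/(ṁ c_p) = 23.6 + 155/(4.25·2.01) = 41.745 °C.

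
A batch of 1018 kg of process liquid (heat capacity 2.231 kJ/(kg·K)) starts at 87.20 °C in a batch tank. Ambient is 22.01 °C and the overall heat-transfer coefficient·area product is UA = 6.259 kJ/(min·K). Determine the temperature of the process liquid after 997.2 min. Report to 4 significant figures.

26.19 °C

Lumped-capacitance energy balance: M c_p dT/dt = UA(T_amb − T).
dT/dt = (T_ss − T)/τ with T_ss = T_amb = 22.0100 °C, τ = M c_p/UA = 1018·2.231/6.259 = 362.863 min.
Solution: T(t) = T_ss + (T₀ − T_ss) e^(−t/τ).
T(997.2) = 22.0100 + (65.1900)·0.0640465 = 26.1852 °C.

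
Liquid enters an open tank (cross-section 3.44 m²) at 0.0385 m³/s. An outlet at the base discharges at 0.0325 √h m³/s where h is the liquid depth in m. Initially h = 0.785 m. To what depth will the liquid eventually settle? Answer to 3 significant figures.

1.40 m

A dh/dt = Q_in − 0.0325 √h. Steady state requires inflow = outflow:
Q_in = 0.0325 √h_ss ⇒ √h_ss = 0.0385/0.0325 = 1.1846.
h_ss = 1.1846² = 1.4033 m. (Since h₀ = 0.785 m < h_ss, the level will rise toward this value.)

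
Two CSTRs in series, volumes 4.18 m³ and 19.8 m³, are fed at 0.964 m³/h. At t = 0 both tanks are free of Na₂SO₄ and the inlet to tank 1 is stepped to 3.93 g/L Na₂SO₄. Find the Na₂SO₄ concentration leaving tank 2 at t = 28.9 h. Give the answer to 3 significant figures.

Time constants: τᵢ = Vᵢ/Q for each well-mixed tank.
τ₁ = 4.18/0.964 = 4.3361 h; τ₂ = 19.8/0.964 = 20.539 h.
Solving the cascade with C₁(0)=C₂(0)=0 gives C₂(t) = C_in[1 − (τ₁ e^(−t/τ₁) − τ₂ e^(−t/τ₂))/(τ₁ − τ₂)].
At t = 28.9: e^(−t/τ₁) = 0.0012748, e^(−t/τ₂) = 0.24486.
C₂ = 3.93·[1 − (4.3361·0.0012748 − 20.539·0.24486)/(-16.203)] = 3.93·0.68995 = 2.7115 g/L.

2.71 g/L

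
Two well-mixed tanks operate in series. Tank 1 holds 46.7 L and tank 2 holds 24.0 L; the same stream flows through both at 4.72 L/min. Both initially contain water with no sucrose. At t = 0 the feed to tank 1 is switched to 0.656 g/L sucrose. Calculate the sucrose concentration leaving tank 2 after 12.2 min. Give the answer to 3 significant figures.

0.326 g/L

Time constants: τᵢ = Vᵢ/Q for each well-mixed tank.
τ₁ = 46.7/4.72 = 9.8941 min; τ₂ = 24.0/4.72 = 5.0847 min.
Solving the cascade with C₁(0)=C₂(0)=0 gives C₂(t) = C_in[1 − (τ₁ e^(−t/τ₁) − τ₂ e^(−t/τ₂))/(τ₁ − τ₂)].
At t = 12.2: e^(−t/τ₁) = 0.29140, e^(−t/τ₂) = 0.090778.
C₂ = 0.656·[1 − (9.8941·0.29140 − 5.0847·0.090778)/(4.8093)] = 0.656·0.49649 = 0.32570 g/L.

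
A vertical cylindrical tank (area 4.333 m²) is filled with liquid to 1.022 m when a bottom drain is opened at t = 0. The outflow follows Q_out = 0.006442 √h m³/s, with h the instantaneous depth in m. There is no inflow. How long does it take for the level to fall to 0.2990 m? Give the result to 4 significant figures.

With no inflow, A dh/dt = −0.006442 √h.
Separate and integrate: 2(√h − √h₀) = −(0.006442/A) t.
t = 2A(√h₀ − √h)/0.006442 = 2·4.333·(√1.022 − √0.2990)/0.006442
  = 8.66600 × (1.01094 − 0.546809) / 0.006442 = 624.365 s.

624.4 s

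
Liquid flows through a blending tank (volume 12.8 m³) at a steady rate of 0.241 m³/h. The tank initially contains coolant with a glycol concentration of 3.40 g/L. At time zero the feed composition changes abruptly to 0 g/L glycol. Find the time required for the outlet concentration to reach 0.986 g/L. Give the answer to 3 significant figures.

Species balance: V dC/dt = Q(C_in − C) ⇒ τ = V/Q = 53.112 h.
C(t) = C_in + (C₀ − C_in) e^(−t/τ). Set C = 0.986 and solve for t:
e^(−t/τ) = (C − C_in)/(C₀ − C_in) = (0.986 − 0)/(3.40 − 0) = 0.29000
t = −τ ln(…) = 53.112 × 1.2379 = 65.746 h.

65.7 h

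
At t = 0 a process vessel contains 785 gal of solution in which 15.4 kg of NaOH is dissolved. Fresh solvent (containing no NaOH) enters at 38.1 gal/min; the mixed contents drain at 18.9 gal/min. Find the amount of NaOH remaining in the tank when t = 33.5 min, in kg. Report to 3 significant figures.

8.54 kg

Let m(t) be the amount of NaOH. Volume: V(t) = V₀ + (Q_in − Q_out) t = 785 + 19.200 t; V(33.5) = 1428.2 gal.
Solute balance: dm/dt = 0 − Q_out C = −Q_out m/V(t).
dm/m = −Q_out dt/(V₀ + 19.200 t); integrating gives ln(m/m₀) = −(Q_out/(Q_in−Q_out)) ln(V/V₀).
m = m₀ (V₀/V)^(Q_out/(Q_in−Q_out)) = 15.4 × (785/1428.2)^(0.98437) = 8.5440 kg.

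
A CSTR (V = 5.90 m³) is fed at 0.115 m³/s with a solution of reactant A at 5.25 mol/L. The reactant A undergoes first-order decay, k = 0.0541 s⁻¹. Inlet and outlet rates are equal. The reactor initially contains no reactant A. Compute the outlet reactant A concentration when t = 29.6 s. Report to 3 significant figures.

1.23 mol/L

V dC/dt = Q(C_in − C) − k V C.
This is linear with rate a = Q/V + k = 0.073592 s⁻¹.
C_ss = Q C_in/(Q + kV) = 1.3905 mol/L; C(t) = C_ss + (C₀ − C_ss) e^(−a t).
C(29.6) = 1.3905 + (-1.3905)·e^(−0.073592·29.6) = 1.3905 + (-1.3905)·0.11323 = 1.2331 mol/L.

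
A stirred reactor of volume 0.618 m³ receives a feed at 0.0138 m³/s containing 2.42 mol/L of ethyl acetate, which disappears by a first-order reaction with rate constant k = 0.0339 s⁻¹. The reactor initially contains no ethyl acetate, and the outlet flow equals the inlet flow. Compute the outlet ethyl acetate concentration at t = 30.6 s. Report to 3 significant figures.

0.789 mol/L

Species balance: V dC/dt = Q C_in − Q C − k V C.
This is linear with rate a = Q/V + k = 0.056230 s⁻¹.
C_ss = Q C_in/(Q + kV) = 0.96103 mol/L; C(t) = C_ss + (C₀ − C_ss) e^(−a t).
C(30.6) = 0.96103 + (-0.96103)·e^(−0.056230·30.6) = 0.96103 + (-0.96103)·0.17895 = 0.78905 mol/L.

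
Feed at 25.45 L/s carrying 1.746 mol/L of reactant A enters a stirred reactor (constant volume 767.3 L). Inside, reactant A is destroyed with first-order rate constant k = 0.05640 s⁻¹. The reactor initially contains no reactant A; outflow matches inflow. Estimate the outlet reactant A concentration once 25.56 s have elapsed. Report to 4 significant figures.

0.5810 mol/L

Species balance: V dC/dt = Q C_in − Q C − k V C.
This is linear with rate a = Q/V + k = 0.0895683 s⁻¹.
C_ss = Q C_in/(Q + kV) = 0.646566 mol/L; C(t) = C_ss + (C₀ − C_ss) e^(−a t).
C(25.56) = 0.646566 + (-0.646566)·e^(−0.0895683·25.56) = 0.646566 + (-0.646566)·0.101331 = 0.581049 mol/L.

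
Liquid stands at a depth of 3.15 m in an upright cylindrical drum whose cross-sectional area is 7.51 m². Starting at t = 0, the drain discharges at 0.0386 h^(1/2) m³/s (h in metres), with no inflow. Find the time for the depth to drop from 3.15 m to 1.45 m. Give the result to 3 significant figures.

A dh/dt = −Q_out = −0.0386 √h.
Separate and integrate: 2(√h − √h₀) = −(0.0386/A) t.
t = 2A(√h₀ − √h)/0.0386 = 2·7.51·(√3.15 − √1.45)/0.0386
  = 15.020 × (1.7748 − 1.2042) / 0.0386 = 222.06 s.

222 s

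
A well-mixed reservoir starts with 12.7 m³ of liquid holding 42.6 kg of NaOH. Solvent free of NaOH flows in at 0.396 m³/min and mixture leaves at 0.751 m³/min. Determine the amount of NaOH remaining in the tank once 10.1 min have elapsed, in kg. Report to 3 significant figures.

Total volume: dV/dt = Q_in − Q_out = -0.35500 m³/min, so V(t) = 12.7 − 0.35500 t and V(10.1) = 9.1145 m³.
No NaOH enters, so dm/dt = −Q_out · (m/V).
Separate: dm/m = −Q_out dt/V(t) ⇒ ln(m/m₀) = −(Q_out/(Q_in−Q_out)) ln(V/V₀).
m = m₀ (V₀/V)^(Q_out/(Q_in−Q_out)) = 42.6 × (12.7/9.1145)^(-2.1155) = 21.117 kg.

21.1 kg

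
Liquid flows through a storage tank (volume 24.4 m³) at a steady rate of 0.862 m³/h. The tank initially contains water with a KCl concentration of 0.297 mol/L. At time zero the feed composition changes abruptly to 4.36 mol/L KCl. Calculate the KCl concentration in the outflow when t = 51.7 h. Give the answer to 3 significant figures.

3.71 mol/L

Unsteady species balance (constant V, well mixed): V dC/dt = Q(C_in − C).
Rewrite as dC/dt + C/τ = C_in/τ, τ = V/Q = 28.306 h.
C approaches C_in exponentially: C(t) = C_in + (C₀ − C_in) e^(−t/τ).
C(51.7) = 4.36 + (0.297 − 4.36)·e^(−51.7/28.306) = 4.36 + (-4.0630)·0.16098 = 3.7059 mol/L.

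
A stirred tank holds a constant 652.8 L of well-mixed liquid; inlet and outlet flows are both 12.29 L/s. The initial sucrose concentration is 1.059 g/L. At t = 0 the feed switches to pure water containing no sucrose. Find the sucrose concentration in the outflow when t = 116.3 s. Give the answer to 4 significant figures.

Unsteady species balance (constant V, well mixed): V dC/dt = Q(C_in − C).
Time constant τ = V/Q = 652.8/12.29 = 53.1164 s.
Solution: C(t) = C_in + (C₀ − C_in) e^(−t/τ).
C(116.3) = 0 + (1.059 − 0)·e^(−116.3/53.1164) = 0 + (1.05900)·0.111969 = 0.118575 g/L.

0.1186 g/L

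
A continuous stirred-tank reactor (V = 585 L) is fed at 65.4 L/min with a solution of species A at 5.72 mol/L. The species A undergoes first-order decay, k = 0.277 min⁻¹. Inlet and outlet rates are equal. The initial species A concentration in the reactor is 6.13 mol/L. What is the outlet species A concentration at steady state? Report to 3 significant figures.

1.64 mol/L

Species balance: V dC/dt = Q C_in − Q C − k V C.
Steady state (dC/dt = 0): C_ss = Q C_in/(Q + kV) = C_in/(1 + kV/Q).
C_ss = 65.4·5.72/(65.4 + 0.277·585) = 374.09/227.45 = 1.6447 mol/L.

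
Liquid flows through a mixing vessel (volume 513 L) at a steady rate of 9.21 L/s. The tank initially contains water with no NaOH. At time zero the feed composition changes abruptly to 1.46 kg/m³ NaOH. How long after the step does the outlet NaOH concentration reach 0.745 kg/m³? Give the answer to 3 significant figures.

Species balance: V dC/dt = Q(C_in − C) ⇒ τ = V/Q = 55.700 s.
C(t) = C_in + (C₀ − C_in) e^(−t/τ). Set C = 0.745 and solve for t:
e^(−t/τ) = (C − C_in)/(C₀ − C_in) = (0.745 − 1.46)/(0 − 1.46) = 0.48973
t = −τ ln(…) = 55.700 × 0.71391 = 39.765 s.

39.8 s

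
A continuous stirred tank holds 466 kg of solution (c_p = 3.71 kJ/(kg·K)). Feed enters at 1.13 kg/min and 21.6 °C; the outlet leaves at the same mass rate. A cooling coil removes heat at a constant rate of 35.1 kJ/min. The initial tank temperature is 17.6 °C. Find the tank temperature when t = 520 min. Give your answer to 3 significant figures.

First-law balance (no shaft work): M c_p dT/dt = ṁ c_p (T_in − T) − 35.1.
τ = M/ṁ = 412.39 min; T_ss = T_in − Q̇/(ṁ c_p) = 21.6 − 35.1/(1.13·3.71) = 13.228 °C.
Integrating: T(t) = T_ss + (T₀ − T_ss) e^(−t/τ).
T(520) = 13.228 + (4.3725)·e^(−520/412.39) = 13.228 + (4.3725)·0.28339 = 14.467 °C.

14.5 °C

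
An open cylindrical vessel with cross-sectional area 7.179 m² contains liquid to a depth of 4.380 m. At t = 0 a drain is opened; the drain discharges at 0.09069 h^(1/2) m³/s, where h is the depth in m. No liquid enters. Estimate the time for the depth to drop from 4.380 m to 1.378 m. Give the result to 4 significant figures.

A dh/dt = −Q_out = −0.09069 √h.
This is separable: 2 d(√h)/dt = −0.09069/A, so √h = √h₀ − (0.09069/(2A)) t.
t = 2A(√h₀ − √h)/0.09069 = 2·7.179·(√4.380 − √1.378)/0.09069
  = 14.3580 × (2.09284 − 1.17388) / 0.09069 = 145.490 s.

145.5 s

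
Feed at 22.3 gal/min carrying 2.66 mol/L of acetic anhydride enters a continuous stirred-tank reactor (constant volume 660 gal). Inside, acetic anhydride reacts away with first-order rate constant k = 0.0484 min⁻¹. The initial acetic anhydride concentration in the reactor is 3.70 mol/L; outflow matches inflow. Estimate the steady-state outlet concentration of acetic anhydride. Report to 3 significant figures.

1.09 mol/L

V dC/dt = Q(C_in − C) − k V C.
Steady state (dC/dt = 0): C_ss = Q C_in/(Q + kV) = C_in/(1 + kV/Q).
C_ss = 22.3·2.66/(22.3 + 0.0484·660) = 59.318/54.244 = 1.0935 mol/L.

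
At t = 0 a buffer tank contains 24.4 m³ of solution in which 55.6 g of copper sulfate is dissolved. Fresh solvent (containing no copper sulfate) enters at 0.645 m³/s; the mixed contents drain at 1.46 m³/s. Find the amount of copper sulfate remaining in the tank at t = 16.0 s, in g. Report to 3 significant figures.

14.1 g

Let m(t) be the amount of copper sulfate. Volume: V(t) = V₀ + (Q_in − Q_out) t = 24.4 − 0.81500 t; V(16.0) = 11.360 m³.
Species balance (pure solvent in): dm/dt = −Q_out · m/V(t).
Separate: dm/m = −Q_out dt/V(t) ⇒ ln(m/m₀) = −(Q_out/(Q_in−Q_out)) ln(V/V₀).
m = m₀ (V₀/V)^(Q_out/(Q_in−Q_out)) = 55.6 × (24.4/11.360)^(-1.7914) = 14.135 g.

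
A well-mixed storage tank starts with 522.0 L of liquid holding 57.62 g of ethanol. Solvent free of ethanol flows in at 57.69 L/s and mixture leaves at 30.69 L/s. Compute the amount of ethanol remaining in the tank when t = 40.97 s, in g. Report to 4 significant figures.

Total volume: dV/dt = Q_in − Q_out = 27.0000 L/s, so V(t) = 522.0 + 27.0000 t and V(40.97) = 1628.19 L.
Species balance (pure solvent in): dm/dt = −Q_out · m/V(t).
Separate: dm/m = −Q_out dt/V(t) ⇒ ln(m/m₀) = −(Q_out/(Q_in−Q_out)) ln(V/V₀).
m = m₀ (V₀/V)^(Q_out/(Q_in−Q_out)) = 57.62 × (522.0/1628.19)^(1.13667) = 15.8132 g.

15.81 g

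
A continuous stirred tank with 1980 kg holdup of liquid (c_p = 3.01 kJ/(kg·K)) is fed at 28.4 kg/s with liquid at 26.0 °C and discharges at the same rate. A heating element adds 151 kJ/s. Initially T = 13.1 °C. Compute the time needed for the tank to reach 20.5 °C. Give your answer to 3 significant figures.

Energy balance: M c_p dT/dt = ṁ c_p (T_in − T) + 151.
τ = M/ṁ = 69.718 s; T_ss = T_in + Q̇/(ṁ c_p) = 27.766 °C.
T(t) = T_ss + (T₀ − T_ss) e^(−t/τ). Set T = 20.5:
e^(−t/τ) = (20.5 − 27.766)/(13.1 − 27.766) = 0.49545
t = −69.718 · ln(0.49545) = 48.963 s.

49.0 s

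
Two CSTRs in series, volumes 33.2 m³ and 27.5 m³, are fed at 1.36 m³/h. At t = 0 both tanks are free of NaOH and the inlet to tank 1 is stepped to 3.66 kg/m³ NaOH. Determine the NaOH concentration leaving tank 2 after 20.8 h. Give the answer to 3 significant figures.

0.880 kg/m³

Each tank obeys Vᵢ dCᵢ/dt = Q(Cᵢ₋₁ − Cᵢ), so τᵢ = Vᵢ/Q.
τ₁ = 33.2/1.36 = 24.412 h; τ₂ = 27.5/1.36 = 20.221 h.
Solving the cascade with C₁(0)=C₂(0)=0 gives C₂(t) = C_in[1 − (τ₁ e^(−t/τ₁) − τ₂ e^(−t/τ₂))/(τ₁ − τ₂)].
At t = 20.8: e^(−t/τ₁) = 0.42654, e^(−t/τ₂) = 0.35749.
C₂ = 3.66·[1 − (24.412·0.42654 − 20.221·0.35749)/(4.1912)] = 3.66·0.24031 = 0.87954 kg/m³.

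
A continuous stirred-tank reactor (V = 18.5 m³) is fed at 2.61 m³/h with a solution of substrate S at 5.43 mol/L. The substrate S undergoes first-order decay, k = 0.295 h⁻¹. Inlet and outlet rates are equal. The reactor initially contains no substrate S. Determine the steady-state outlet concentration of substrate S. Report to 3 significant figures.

V dC/dt = Q(C_in − C) − k V C.
Steady state (dC/dt = 0): C_ss = Q C_in/(Q + kV) = C_in/(1 + kV/Q).
C_ss = 2.61·5.43/(2.61 + 0.295·18.5) = 14.172/8.0675 = 1.7567 mol/L.

1.76 mol/L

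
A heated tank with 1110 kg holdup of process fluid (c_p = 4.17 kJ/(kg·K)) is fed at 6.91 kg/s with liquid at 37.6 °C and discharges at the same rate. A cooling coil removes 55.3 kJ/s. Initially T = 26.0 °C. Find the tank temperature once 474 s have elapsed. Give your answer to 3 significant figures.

Heat balance on the well-mixed liquid: M c_p dT/dt = ṁ c_p (T_in − T) − 55.3.
Rearrange: dT/dt = (T_ss − T)/τ with τ = M/ṁ = 160.64 s and T_ss = T_in − Q̇/(ṁ c_p) = 35.681 °C.
T approaches T_ss exponentially: T(t) = T_ss + (T₀ − T_ss) e^(−t/τ).
T(474) = 35.681 + (-9.6808)·e^(−474/160.64) = 35.681 + (-9.6808)·0.052300 = 35.175 °C.

35.2 °C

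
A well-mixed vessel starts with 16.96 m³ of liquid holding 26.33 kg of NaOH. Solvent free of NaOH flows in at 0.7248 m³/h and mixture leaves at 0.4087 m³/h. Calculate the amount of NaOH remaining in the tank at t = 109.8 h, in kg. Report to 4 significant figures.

Let m(t) be the amount of NaOH. Volume: V(t) = V₀ + (Q_in − Q_out) t = 16.96 + 0.316100 t; V(109.8) = 51.6678 m³.
Solute balance: dm/dt = 0 − Q_out C = −Q_out m/V(t).
Separate: dm/m = −Q_out dt/V(t) ⇒ ln(m/m₀) = −(Q_out/(Q_in−Q_out)) ln(V/V₀).
m = m₀ (V₀/V)^(Q_out/(Q_in−Q_out)) = 26.33 × (16.96/51.6678)^(1.29295) = 6.23637 kg.

6.236 kg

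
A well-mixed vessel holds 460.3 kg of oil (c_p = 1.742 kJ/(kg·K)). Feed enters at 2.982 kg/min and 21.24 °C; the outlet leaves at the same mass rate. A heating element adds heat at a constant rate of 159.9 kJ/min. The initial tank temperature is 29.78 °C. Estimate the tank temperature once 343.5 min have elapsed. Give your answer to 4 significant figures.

M c_p dT/dt = ṁ c_p (T_in − T) + Q̇.
τ = M/ṁ = 154.359 min; T_ss = T_in + Q̇/(ṁ c_p) = 21.24 + 159.9/(2.982·1.742) = 52.0217 °C.
T approaches T_ss exponentially: T(t) = T_ss + (T₀ − T_ss) e^(−t/τ).
T(343.5) = 52.0217 + (-22.2417)·e^(−343.5/154.359) = 52.0217 + (-22.2417)·0.108032 = 49.6189 °C.

49.62 °C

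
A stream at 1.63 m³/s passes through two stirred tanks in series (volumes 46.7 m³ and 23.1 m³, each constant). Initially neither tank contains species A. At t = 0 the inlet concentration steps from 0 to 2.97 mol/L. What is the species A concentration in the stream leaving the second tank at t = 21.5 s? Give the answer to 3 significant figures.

0.833 mol/L

Species balance on tank i: dCᵢ/dt = (Cᵢ₋₁ − Cᵢ)/τᵢ with τᵢ = Vᵢ/Q.
τ₁ = 46.7/1.63 = 28.650 s; τ₂ = 23.1/1.63 = 14.172 s.
Tank 1: C₁ = C_in(1 − e^(−t/τ₁)). Tank 2 (τ₁ ≠ τ₂): C₂ = C_in[1 − (τ₁ e^(−t/τ₁) − τ₂ e^(−t/τ₂))/(τ₁ − τ₂)].
At t = 21.5: e^(−t/τ₁) = 0.47216, e^(−t/τ₂) = 0.21935.
C₂ = 2.97·[1 − (28.650·0.47216 − 14.172·0.21935)/(14.479)] = 2.97·0.28037 = 0.83271 mol/L.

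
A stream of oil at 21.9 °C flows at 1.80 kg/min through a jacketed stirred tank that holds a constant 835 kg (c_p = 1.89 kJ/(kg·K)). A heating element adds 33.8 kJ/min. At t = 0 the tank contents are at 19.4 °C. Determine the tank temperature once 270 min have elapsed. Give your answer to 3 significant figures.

24.9 °C

M c_p dT/dt = ṁ c_p (T_in − T) + Q̇.
τ = M/ṁ = 463.89 min; T_ss = T_in + Q̇/(ṁ c_p) = 21.9 + 33.8/(1.80·1.89) = 31.835 °C.
This is linear first-order; T(t) = T_ss + (T₀ − T_ss) e^(−t/τ).
T(270) = 31.835 + (-12.435)·e^(−270/463.89) = 31.835 + (-12.435)·0.55876 = 24.887 °C.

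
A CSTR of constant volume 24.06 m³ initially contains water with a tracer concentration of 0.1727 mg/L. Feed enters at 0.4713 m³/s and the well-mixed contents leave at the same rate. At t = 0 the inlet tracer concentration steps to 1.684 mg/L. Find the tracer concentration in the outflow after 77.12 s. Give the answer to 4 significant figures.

Mass balance on the solute (V constant): V dC/dt = Q(C_in − C).
So dC/dt = (C_in − C)/τ with τ = V/Q = 24.06/0.4713 = 51.0503 s.
C approaches C_in exponentially: C(t) = C_in + (C₀ − C_in) e^(−t/τ).
C(77.12) = 1.684 + (0.1727 − 1.684)·e^(−77.12/51.0503) = 1.684 + (-1.51130)·0.220763 = 1.35036 mg/L.

1.350 mg/L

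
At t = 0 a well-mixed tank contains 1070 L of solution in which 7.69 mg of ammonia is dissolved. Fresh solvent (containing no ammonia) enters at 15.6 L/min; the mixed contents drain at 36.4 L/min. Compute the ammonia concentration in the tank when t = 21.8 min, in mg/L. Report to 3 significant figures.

Let m(t) be the amount of ammonia. Volume: V(t) = V₀ + (Q_in − Q_out) t = 1070 − 20.800 t; V(21.8) = 616.56 L.
Solute balance: dm/dt = 0 − Q_out C = −Q_out m/V(t).
dm/m = −Q_out dt/(V₀ − 20.800 t); integrating gives ln(m/m₀) = −(Q_out/(Q_in−Q_out)) ln(V/V₀).
m = m₀ (V₀/V)^(Q_out/(Q_in−Q_out)) = 7.69 × (1070/616.56)^(-1.7500) = 2.9306 mg.
C = m/V = 2.9306/616.56 = 0.0047532 mg/L.

0.00475 mg/L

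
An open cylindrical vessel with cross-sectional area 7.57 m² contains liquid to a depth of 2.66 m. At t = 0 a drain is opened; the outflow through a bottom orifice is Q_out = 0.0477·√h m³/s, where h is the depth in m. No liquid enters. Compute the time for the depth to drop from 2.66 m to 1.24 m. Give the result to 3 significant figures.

164 s

Accumulation of liquid (constant cross-section A): A dh/dt = −0.0477 √h.
This is separable: 2 d(√h)/dt = −0.0477/A, so √h = √h₀ − (0.0477/(2A)) t.
t = 2A(√h₀ − √h)/0.0477 = 2·7.57·(√2.66 − √1.24)/0.0477
  = 15.140 × (1.6310 − 1.1136) / 0.0477 = 164.22 s.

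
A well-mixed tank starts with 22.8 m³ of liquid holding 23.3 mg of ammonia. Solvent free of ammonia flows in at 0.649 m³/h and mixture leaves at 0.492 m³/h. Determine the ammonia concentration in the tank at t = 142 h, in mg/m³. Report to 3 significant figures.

0.0610 mg/m³

Total volume: dV/dt = Q_in − Q_out = 0.15700 m³/h, so V(t) = 22.8 + 0.15700 t and V(142) = 45.094 m³.
Species balance (pure solvent in): dm/dt = −Q_out · m/V(t).
dm/m = −Q_out dt/(V₀ + 0.15700 t); integrating gives ln(m/m₀) = −(Q_out/(Q_in−Q_out)) ln(V/V₀).
m = m₀ (V₀/V)^(Q_out/(Q_in−Q_out)) = 23.3 × (22.8/45.094)^(3.1338) = 2.7491 mg.
C = m/V = 2.7491/45.094 = 0.060963 mg/m³.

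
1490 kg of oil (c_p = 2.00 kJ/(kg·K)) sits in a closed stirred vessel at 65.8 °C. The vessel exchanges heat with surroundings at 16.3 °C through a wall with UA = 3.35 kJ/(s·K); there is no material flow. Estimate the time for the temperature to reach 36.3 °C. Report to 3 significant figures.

Lumped-capacitance energy balance: M c_p dT/dt = UA(T_amb − T).
τ = M c_p/UA = 889.55 s; T_ss = T_amb = 16.300 °C.
T(t) = T_ss + (T₀ − T_ss)e^(−t/τ); set T = 36.3:
t = −τ ln[(T − T_ss)/(T₀ − T_ss)] = −889.55 · ln(0.40404) = 806.15 s.

806 s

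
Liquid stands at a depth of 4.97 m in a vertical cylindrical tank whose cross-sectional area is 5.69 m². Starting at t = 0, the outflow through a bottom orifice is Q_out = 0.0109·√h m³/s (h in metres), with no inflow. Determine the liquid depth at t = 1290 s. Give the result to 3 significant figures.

With no inflow, A dh/dt = −0.0109 √h.
This is separable: 2 d(√h)/dt = −0.0109/A, so √h = √h₀ − (0.0109/(2A)) t.
√h = √4.97 − 0.0109·1290/(2·5.69) = 2.2293 − 1.2356 = 0.99376.
h = 0.99376² = 0.98756 m.

0.988 m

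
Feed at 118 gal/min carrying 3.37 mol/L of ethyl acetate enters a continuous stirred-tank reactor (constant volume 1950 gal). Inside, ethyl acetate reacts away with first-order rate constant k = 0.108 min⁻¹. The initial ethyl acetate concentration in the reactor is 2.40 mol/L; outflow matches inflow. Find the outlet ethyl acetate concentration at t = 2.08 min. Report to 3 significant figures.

Species balance: V dC/dt = Q C_in − Q C − k V C.
This is linear with rate a = Q/V + k = 0.16851 min⁻¹.
C_ss = Q C_in/(Q + kV) = 1.2102 mol/L; C(t) = C_ss + (C₀ − C_ss) e^(−a t).
C(2.08) = 1.2102 + (1.1898)·e^(−0.16851·2.08) = 1.2102 + (1.1898)·0.70433 = 2.0482 mol/L.

2.05 mol/L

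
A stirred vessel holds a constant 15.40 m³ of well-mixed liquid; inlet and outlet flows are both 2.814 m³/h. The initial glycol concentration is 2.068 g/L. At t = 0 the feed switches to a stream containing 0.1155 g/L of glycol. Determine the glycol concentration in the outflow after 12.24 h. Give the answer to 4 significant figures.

0.3241 g/L

Transient balance on the dissolved component: V dC/dt = Q(C_in − C).
Rewrite as dC/dt + C/τ = C_in/τ, τ = V/Q = 5.47264 h.
Integrating: C(t) = C_in + (C₀ − C_in) e^(−t/τ).
C(12.24) = 0.1155 + (2.068 − 0.1155)·e^(−12.24/5.47264) = 0.1155 + (1.95250)·0.106823 = 0.324072 g/L.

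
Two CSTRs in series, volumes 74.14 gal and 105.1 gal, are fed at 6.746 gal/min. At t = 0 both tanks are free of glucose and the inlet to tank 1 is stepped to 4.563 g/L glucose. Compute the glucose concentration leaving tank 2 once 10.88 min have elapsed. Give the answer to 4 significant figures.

0.9185 g/L

Each tank obeys Vᵢ dCᵢ/dt = Q(Cᵢ₋₁ − Cᵢ), so τᵢ = Vᵢ/Q.
τ₁ = 74.14/6.746 = 10.9902 min; τ₂ = 105.1/6.746 = 15.5796 min.
Tank 1: C₁ = C_in(1 − e^(−t/τ₁)). Tank 2 (τ₁ ≠ τ₂): C₂ = C_in[1 − (τ₁ e^(−t/τ₁) − τ₂ e^(−t/τ₂))/(τ₁ − τ₂)].
At t = 10.88: e^(−t/τ₁) = 0.371587, e^(−t/τ₂) = 0.497406.
C₂ = 4.563·[1 − (10.9902·0.371587 − 15.5796·0.497406)/(-4.58939)] = 4.563·0.201296 = 0.918514 g/L.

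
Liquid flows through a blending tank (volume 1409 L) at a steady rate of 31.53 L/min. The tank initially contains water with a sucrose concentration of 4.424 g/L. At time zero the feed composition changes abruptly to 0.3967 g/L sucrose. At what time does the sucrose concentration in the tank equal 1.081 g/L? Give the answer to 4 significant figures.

Species balance: V dC/dt = Q(C_in − C) ⇒ τ = V/Q = 44.6876 min.
C(t) = C_in + (C₀ − C_in) e^(−t/τ). Set C = 1.081 and solve for t:
e^(−t/τ) = (C − C_in)/(C₀ − C_in) = (1.081 − 0.3967)/(4.424 − 0.3967) = 0.169915
t = −τ ln(…) = 44.6876 × 1.77246 = 79.2068 min.

79.21 min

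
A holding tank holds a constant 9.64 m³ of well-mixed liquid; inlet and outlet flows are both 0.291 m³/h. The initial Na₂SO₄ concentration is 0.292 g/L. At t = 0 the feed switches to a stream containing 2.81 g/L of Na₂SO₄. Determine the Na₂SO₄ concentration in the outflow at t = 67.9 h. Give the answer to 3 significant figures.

2.49 g/L

Unsteady species balance (constant V, well mixed): V dC/dt = Q(C_in − C).
So dC/dt = (C_in − C)/τ with τ = V/Q = 9.64/0.291 = 33.127 h.
This is linear first-order; C(t) = C_in + (C₀ − C_in) e^(−t/τ).
C(67.9) = 2.81 + (0.292 − 2.81)·e^(−67.9/33.127) = 2.81 + (-2.5180)·0.12878 = 2.4857 g/L.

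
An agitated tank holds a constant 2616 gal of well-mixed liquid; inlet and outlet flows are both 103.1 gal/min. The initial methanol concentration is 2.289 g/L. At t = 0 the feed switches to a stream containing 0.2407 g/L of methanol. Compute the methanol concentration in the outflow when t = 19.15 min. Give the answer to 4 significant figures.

1.204 g/L

Species balance on the tank: V dC/dt = Q(C_in − C).
So dC/dt = (C_in − C)/τ with τ = V/Q = 2616/103.1 = 25.3734 min.
C approaches C_in exponentially: C(t) = C_in + (C₀ − C_in) e^(−t/τ).
C(19.15) = 0.2407 + (2.289 − 0.2407)·e^(−19.15/25.3734) = 0.2407 + (2.04830)·0.470139 = 1.20369 g/L.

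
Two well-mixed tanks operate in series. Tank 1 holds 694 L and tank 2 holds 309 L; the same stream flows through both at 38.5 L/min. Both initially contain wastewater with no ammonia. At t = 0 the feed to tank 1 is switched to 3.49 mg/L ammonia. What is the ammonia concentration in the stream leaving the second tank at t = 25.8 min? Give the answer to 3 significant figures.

2.10 mg/L

Species balance on tank i: dCᵢ/dt = (Cᵢ₋₁ − Cᵢ)/τᵢ with τᵢ = Vᵢ/Q.
τ₁ = 694/38.5 = 18.026 min; τ₂ = 309/38.5 = 8.0260 min.
Solving the cascade with C₁(0)=C₂(0)=0 gives C₂(t) = C_in[1 − (τ₁ e^(−t/τ₁) − τ₂ e^(−t/τ₂))/(τ₁ − τ₂)].
At t = 25.8: e^(−t/τ₁) = 0.23901, e^(−t/τ₂) = 0.040173.
C₂ = 3.49·[1 − (18.026·0.23901 − 8.0260·0.040173)/(10.000)] = 3.49·0.60141 = 2.0989 mg/L.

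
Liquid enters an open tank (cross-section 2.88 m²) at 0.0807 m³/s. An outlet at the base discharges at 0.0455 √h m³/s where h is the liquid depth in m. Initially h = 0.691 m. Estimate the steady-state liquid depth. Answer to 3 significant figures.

A dh/dt = Q_in − 0.0455 √h. Steady state requires inflow = outflow:
Q_in = 0.0455 √h_ss ⇒ √h_ss = 0.0807/0.0455 = 1.7736.
h_ss = 1.7736² = 3.1458 m. (Since h₀ = 0.691 m < h_ss, the level will rise toward this value.)

3.15 m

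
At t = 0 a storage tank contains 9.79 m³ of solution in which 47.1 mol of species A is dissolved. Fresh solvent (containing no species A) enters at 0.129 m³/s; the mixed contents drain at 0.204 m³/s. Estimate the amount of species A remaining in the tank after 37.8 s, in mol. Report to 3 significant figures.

Total volume: dV/dt = Q_in − Q_out = -0.075000 m³/s, so V(t) = 9.79 − 0.075000 t and V(37.8) = 6.9550 m³.
No species A enters, so dm/dt = −Q_out · (m/V).
Separate: dm/m = −Q_out dt/V(t) ⇒ ln(m/m₀) = −(Q_out/(Q_in−Q_out)) ln(V/V₀).
m = m₀ (V₀/V)^(Q_out/(Q_in−Q_out)) = 47.1 × (9.79/6.9550)^(-2.7200) = 18.584 mol.

18.6 mol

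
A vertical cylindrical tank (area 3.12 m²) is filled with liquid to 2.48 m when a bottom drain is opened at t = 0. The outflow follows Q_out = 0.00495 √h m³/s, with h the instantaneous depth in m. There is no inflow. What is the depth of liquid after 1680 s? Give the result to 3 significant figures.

0.0586 m

With no inflow, A dh/dt = −0.00495 √h.
∫ h^(−1/2) dh = −(0.00495/A) ∫ dt, giving 2√h = 2√h₀ − (0.00495/A) t.
√h = √2.48 − 0.00495·1680/(2·3.12) = 1.5748 − 1.3327 = 0.24211.
h = 0.24211² = 0.058617 m.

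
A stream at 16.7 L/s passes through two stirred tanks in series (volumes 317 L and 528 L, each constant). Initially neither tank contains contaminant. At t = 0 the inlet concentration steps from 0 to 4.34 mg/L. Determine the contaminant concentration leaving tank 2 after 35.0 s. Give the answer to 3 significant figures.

1.78 mg/L

Species balance on tank i: dCᵢ/dt = (Cᵢ₋₁ − Cᵢ)/τᵢ with τᵢ = Vᵢ/Q.
τ₁ = 317/16.7 = 18.982 s; τ₂ = 528/16.7 = 31.617 s.
Solving the cascade with C₁(0)=C₂(0)=0 gives C₂(t) = C_in[1 − (τ₁ e^(−t/τ₁) − τ₂ e^(−t/τ₂))/(τ₁ − τ₂)].
At t = 35.0: e^(−t/τ₁) = 0.15821, e^(−t/τ₂) = 0.33055.
C₂ = 4.34·[1 − (18.982·0.15821 − 31.617·0.33055)/(-12.635)] = 4.34·0.41054 = 1.7817 mg/L.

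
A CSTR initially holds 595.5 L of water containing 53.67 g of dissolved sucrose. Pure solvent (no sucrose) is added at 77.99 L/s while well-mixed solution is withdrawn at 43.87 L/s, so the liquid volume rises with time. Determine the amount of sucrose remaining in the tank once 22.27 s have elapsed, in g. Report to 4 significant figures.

18.64 g

Total volume: dV/dt = Q_in − Q_out = 34.1200 L/s, so V(t) = 595.5 + 34.1200 t and V(22.27) = 1355.35 L.
No sucrose enters, so dm/dt = −Q_out · (m/V).
dm/m = −Q_out dt/(V₀ + 34.1200 t); integrating gives ln(m/m₀) = −(Q_out/(Q_in−Q_out)) ln(V/V₀).
m = m₀ (V₀/V)^(Q_out/(Q_in−Q_out)) = 53.67 × (595.5/1355.35)^(1.28576) = 18.6422 g.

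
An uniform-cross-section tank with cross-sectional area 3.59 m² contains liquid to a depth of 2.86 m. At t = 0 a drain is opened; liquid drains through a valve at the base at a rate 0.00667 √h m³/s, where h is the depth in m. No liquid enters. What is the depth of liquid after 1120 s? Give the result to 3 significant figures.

With no inflow, A dh/dt = −0.00667 √h.
∫ h^(−1/2) dh = −(0.00667/A) ∫ dt, giving 2√h = 2√h₀ − (0.00667/A) t.
√h = √2.86 − 0.00667·1120/(2·3.59) = 1.6912 − 1.0404 = 0.65071.
h = 0.65071² = 0.42342 m.

0.423 m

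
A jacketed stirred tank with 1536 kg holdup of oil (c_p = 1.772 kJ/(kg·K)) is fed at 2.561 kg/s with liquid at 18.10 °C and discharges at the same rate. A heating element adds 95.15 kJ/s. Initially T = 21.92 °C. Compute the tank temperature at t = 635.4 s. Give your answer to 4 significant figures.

M c_p dT/dt = ṁ c_p (T_in − T) + Q̇.
Rearrange: dT/dt = (T_ss − T)/τ with τ = M/ṁ = 599.766 s and T_ss = T_in + Q̇/(ṁ c_p) = 39.0670 °C.
T approaches T_ss exponentially: T(t) = T_ss + (T₀ − T_ss) e^(−t/τ).
T(635.4) = 39.0670 + (-17.1470)·e^(−635.4/599.766) = 39.0670 + (-17.1470)·0.346659 = 33.1228 °C.

33.12 °C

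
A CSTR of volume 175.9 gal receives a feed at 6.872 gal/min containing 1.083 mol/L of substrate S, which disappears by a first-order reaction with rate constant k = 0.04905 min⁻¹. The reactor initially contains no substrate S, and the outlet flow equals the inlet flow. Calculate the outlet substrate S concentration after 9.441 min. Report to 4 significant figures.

V dC/dt = Q(C_in − C) − k V C.
dC/dt = (Q/V) C_in − (Q/V + k) C; effective rate a = Q/V + k = 0.0390677 + 0.04905 = 0.0881177 min⁻¹.
C_ss = Q C_in/(Q + kV) = 0.480157 mol/L; C(t) = C_ss + (C₀ − C_ss) e^(−a t).
C(9.441) = 0.480157 + (-0.480157)·e^(−0.0881177·9.441) = 0.480157 + (-0.480157)·0.435213 = 0.271186 mol/L.

0.2712 mol/L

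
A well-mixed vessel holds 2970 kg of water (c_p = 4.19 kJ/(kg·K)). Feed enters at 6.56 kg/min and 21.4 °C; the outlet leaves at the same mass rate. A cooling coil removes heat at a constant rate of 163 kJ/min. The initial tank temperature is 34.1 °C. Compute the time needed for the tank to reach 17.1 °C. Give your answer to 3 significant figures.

First-law balance (no shaft work): M c_p dT/dt = ṁ c_p (T_in − T) − 163.
τ = M/ṁ = 452.74 min; T_ss = T_in − Q̇/(ṁ c_p) = 15.470 °C.
T(t) = T_ss + (T₀ − T_ss) e^(−t/τ). Set T = 17.1:
e^(−t/τ) = (17.1 − 15.470)/(34.1 − 15.470) = 0.087503
t = −452.74 · ln(0.087503) = 1102.9 min.

1100 min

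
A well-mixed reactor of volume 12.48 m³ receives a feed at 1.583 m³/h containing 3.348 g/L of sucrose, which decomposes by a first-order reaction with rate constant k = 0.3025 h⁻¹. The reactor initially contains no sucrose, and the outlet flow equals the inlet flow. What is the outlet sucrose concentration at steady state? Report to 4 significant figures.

0.9891 g/L

Accumulation = in − out − consumed: V dC/dt = Q C_in − Q C − k V C.
At steady state: 0 = Q C_in − (Q + kV) C_ss, so C_ss = Q C_in/(Q + kV).
C_ss = 1.583·3.348/(1.583 + 0.3025·12.48) = 5.29988/5.35820 = 0.989116 g/L.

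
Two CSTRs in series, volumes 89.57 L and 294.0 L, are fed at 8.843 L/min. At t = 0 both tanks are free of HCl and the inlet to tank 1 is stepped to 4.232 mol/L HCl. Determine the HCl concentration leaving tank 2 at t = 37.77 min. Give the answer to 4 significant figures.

2.322 mol/L

Each tank obeys Vᵢ dCᵢ/dt = Q(Cᵢ₋₁ − Cᵢ), so τᵢ = Vᵢ/Q.
τ₁ = 89.57/8.843 = 10.1289 min; τ₂ = 294.0/8.843 = 33.2466 min.
Solving the cascade with C₁(0)=C₂(0)=0 gives C₂(t) = C_in[1 − (τ₁ e^(−t/τ₁) − τ₂ e^(−t/τ₂))/(τ₁ − τ₂)].
At t = 37.77: e^(−t/τ₁) = 0.0240186, e^(−t/τ₂) = 0.321083.
C₂ = 4.232·[1 − (10.1289·0.0240186 − 33.2466·0.321083)/(-23.1177)] = 4.232·0.548759 = 2.32235 mol/L.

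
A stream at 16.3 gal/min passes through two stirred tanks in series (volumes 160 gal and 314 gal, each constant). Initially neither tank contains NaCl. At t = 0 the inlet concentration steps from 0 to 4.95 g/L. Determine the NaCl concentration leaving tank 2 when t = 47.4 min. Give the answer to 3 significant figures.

Each tank obeys Vᵢ dCᵢ/dt = Q(Cᵢ₋₁ − Cᵢ), so τᵢ = Vᵢ/Q.
τ₁ = 160/16.3 = 9.8160 min; τ₂ = 314/16.3 = 19.264 min.
Solving the cascade with C₁(0)=C₂(0)=0 gives C₂(t) = C_in[1 − (τ₁ e^(−t/τ₁) − τ₂ e^(−t/τ₂))/(τ₁ − τ₂)].
At t = 47.4: e^(−t/τ₁) = 0.0079955, e^(−t/τ₂) = 0.085386.
C₂ = 4.95·[1 − (9.8160·0.0079955 − 19.264·0.085386)/(-9.4479)] = 4.95·0.83421 = 4.1293 g/L.

4.13 g/L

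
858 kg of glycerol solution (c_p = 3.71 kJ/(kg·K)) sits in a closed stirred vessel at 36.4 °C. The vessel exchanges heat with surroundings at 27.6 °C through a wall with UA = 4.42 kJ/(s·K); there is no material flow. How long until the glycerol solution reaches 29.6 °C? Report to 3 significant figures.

1070 s

M c_p dT/dt = −UA(T − T_amb).
τ = M c_p/UA = 720.18 s; T_ss = T_amb = 27.600 °C.
T(t) = T_ss + (T₀ − T_ss)e^(−t/τ); set T = 29.6:
t = −τ ln[(T − T_ss)/(T₀ − T_ss)] = −720.18 · ln(0.22727) = 1067.0 s.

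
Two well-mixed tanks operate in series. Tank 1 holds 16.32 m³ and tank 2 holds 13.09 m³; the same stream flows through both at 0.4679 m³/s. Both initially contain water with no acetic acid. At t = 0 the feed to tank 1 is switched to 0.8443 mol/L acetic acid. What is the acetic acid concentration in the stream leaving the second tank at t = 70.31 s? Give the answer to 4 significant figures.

Species balance on tank i: dCᵢ/dt = (Cᵢ₋₁ − Cᵢ)/τᵢ with τᵢ = Vᵢ/Q.
τ₁ = 16.32/0.4679 = 34.8792 s; τ₂ = 13.09/0.4679 = 27.9761 s.
Tank 1: C₁ = C_in(1 − e^(−t/τ₁)). Tank 2 (τ₁ ≠ τ₂): C₂ = C_in[1 − (τ₁ e^(−t/τ₁) − τ₂ e^(−t/τ₂))/(τ₁ − τ₂)].
At t = 70.31: e^(−t/τ₁) = 0.133212, e^(−t/τ₂) = 0.0810070.
C₂ = 0.8443·[1 − (34.8792·0.133212 − 27.9761·0.0810070)/(6.90318)] = 0.8443·0.655219 = 0.553202 mol/L.

0.5532 mol/L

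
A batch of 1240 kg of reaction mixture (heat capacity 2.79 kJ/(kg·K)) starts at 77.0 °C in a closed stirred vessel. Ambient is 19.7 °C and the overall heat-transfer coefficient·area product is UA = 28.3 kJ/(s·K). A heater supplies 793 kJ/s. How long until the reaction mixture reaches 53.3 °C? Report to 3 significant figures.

203 s

M c_p dT/dt = −UA(T − T_amb) + Q̇.
τ = M c_p/UA = 122.25 s; T_ss = T_amb + Q̇/UA = 19.7 + 793/28.3 = 47.721 °C.
T(t) = T_ss + (T₀ − T_ss)e^(−t/τ); set T = 53.3:
t = −τ ln[(T − T_ss)/(T₀ − T_ss)] = −122.25 · ln(0.19054) = 202.67 s.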